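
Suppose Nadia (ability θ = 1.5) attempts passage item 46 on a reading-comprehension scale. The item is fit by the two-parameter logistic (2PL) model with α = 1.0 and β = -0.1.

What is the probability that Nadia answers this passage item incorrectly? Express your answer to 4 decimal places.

0.1680

P(θ) = 1 / (1 + exp(−α(θ − β)))
Exponent: 1.0 × (1.5 − (-0.1)) = 1.6000
1/(1 + e^{-1.6000}) = 0.8320
P(incorrect) = 1 − 0.8320 = 0.1680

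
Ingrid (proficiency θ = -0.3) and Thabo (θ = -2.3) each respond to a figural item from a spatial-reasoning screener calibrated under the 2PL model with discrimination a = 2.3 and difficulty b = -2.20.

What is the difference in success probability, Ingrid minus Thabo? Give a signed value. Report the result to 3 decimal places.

0.545

P(θ) = 1 / (1 + exp(−a(θ − b)))
P(Ingrid) = 0.9875  [exponent 4.3700]
P(Thabo) = 0.4428  [exponent -0.2300]
Difference = 0.9875 − 0.4428 = 0.5448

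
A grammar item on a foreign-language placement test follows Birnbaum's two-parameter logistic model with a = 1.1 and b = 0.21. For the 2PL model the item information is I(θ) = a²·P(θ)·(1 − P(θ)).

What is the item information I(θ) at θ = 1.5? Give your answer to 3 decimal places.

P = 1/(1+e^{-1.4190}) = 0.8052
P(1−P) = 0.8052 × 0.1948 = 0.1569
I = a² × P(1−P) = 1.1² × 0.1569 = 0.18981

0.190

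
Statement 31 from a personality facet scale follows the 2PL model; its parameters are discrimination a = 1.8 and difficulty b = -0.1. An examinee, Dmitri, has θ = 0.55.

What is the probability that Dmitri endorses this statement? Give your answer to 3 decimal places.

P(θ) = 1 / (1 + exp(−a(θ − b)))
Exponent: 1.8 × (0.55 − (-0.1)) = 1.1700
1/(1 + e^{-1.1700}) = 0.7631

0.763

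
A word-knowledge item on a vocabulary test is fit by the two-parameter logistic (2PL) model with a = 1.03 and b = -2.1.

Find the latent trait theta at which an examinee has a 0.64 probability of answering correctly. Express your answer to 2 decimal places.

-1.54

P(theta) = 1 / (1 + exp(−a(theta − b)))
logit = ln(0.6400/0.3600) = 0.5754
theta = b + logit/(a) = -2.1 + 0.5754/1.0300 = -1.5414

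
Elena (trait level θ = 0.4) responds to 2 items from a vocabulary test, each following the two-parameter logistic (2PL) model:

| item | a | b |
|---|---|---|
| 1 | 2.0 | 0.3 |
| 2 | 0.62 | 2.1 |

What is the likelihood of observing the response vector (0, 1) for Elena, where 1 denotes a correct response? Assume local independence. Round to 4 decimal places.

0.1163

P(θ) = 1 / (1 + exp(−a(θ − b)))
P_1 = 1/(1+e^{-0.2000}) = 0.5498
P_2 = 1/(1+e^{1.0540}) = 0.2585
L = (1−P_1) × P_2 = 0.4502 × 0.2585 = 0.11635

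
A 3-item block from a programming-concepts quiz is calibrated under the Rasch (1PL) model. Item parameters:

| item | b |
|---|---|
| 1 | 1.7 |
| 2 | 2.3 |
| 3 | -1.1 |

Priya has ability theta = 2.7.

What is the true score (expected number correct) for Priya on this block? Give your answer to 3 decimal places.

P(theta) = 1 / (1 + exp(−(theta − b)))
P_1 = 1/(1+e^{-1.0000}) = 0.7311
P_2 = 1/(1+e^{-0.4000}) = 0.5987
P_3 = 1/(1+e^{-3.8000}) = 0.9781
E[score] = 0.7311 + 0.5987 + 0.9781 = 2.3079

2.308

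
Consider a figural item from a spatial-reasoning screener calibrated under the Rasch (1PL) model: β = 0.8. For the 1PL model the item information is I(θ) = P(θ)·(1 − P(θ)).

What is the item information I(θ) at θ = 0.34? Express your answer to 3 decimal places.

P = 1/(1+e^{0.4600}) = 0.3870
P(1−P) = 0.3870 × 0.6130 = 0.2372
I = P(1−P) = 0.23723

0.237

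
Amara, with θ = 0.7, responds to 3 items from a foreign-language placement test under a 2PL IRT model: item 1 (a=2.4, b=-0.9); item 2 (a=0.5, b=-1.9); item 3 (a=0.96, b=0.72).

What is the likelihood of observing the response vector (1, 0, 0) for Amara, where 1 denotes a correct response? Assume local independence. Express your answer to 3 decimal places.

P(θ) = 1 / (1 + exp(−a(θ − b)))
P_1 = 1/(1+e^{-3.8400}) = 0.9790
P_2 = 1/(1+e^{-1.3000}) = 0.7858
P_3 = 1/(1+e^{0.0192}) = 0.4952
L = P_1 × (1−P_2) × (1−P_3) = 0.9790 × 0.2142 × 0.5048 = 0.10584

0.106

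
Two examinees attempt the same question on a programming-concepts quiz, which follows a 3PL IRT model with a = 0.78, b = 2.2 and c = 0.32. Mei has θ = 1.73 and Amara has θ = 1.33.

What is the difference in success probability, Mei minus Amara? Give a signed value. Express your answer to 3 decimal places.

P(θ) = c + (1 − c) · 1 / (1 + exp(−a(θ − b)))
P(Mei) = 0.5984  [exponent -0.3666]
P(Amara) = 0.5489  [exponent -0.6786]
Difference = 0.5984 − 0.5489 = 0.0495

0.049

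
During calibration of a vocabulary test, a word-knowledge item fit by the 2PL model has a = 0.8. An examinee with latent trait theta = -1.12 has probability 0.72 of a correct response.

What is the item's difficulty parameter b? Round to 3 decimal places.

P(theta) = 1 / (1 + exp(−a(theta − b)))
logit(0.72) = ln(0.72/0.28) = 0.9445
b = theta − logit/(a) = -1.12 − 0.9445/0.8000 = -2.3006

-2.301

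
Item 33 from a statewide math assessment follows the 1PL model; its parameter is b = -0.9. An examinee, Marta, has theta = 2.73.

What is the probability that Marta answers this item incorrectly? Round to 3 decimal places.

0.026

P(theta) = 1 / (1 + exp(−(theta − b)))
Exponent: (2.73 − (-0.9)) = 3.6300
1/(1 + e^{-3.6300}) = 0.9742
P = 0.9742
P(incorrect) = 1 − 0.9742 = 0.0258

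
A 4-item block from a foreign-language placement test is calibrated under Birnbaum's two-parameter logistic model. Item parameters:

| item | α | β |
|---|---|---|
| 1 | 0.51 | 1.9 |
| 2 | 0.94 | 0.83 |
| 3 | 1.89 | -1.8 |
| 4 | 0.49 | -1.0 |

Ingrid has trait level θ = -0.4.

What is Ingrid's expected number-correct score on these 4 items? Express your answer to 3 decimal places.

P(θ) = 1 / (1 + exp(−α(θ − β)))
P_1 = 1/(1+e^{1.1730}) = 0.2363
P_2 = 1/(1+e^{1.1562}) = 0.2394
P_3 = 1/(1+e^{-2.6460}) = 0.9338
P_4 = 1/(1+e^{-0.2940}) = 0.5730
E[score] = 0.2363 + 0.2394 + 0.9338 + 0.5730 = 1.9824

1.982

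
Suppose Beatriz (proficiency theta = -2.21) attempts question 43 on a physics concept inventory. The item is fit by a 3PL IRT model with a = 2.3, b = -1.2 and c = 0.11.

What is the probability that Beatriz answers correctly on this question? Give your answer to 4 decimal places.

P(theta) = c + (1 − c) · 1 / (1 + exp(−a(theta − b)))
Exponent: 2.3 × (-2.21 − (-1.2)) = -2.3230
1/(1 + e^{2.3230}) = 0.0892
P = 0.11 + 0.89 × 0.0892 = 0.1894

0.1894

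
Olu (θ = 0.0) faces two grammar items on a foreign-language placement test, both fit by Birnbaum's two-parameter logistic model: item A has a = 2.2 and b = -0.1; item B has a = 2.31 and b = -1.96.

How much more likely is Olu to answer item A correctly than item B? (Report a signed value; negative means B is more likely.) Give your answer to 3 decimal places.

-0.435

P(θ) = 1 / (1 + exp(−a(θ − b)))
P_A = 0.5548
P_B = 0.9893
P_A − P_B = -0.4345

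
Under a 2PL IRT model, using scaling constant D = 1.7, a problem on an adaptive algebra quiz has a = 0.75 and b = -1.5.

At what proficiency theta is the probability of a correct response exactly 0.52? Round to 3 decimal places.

-1.437

P(theta) = 1 / (1 + exp(−D·a(theta − b)))
logit = ln(0.5200/0.4800) = 0.0800
theta = b + logit/(1.7·a) = -1.5 + 0.0800/1.2750 = -1.4372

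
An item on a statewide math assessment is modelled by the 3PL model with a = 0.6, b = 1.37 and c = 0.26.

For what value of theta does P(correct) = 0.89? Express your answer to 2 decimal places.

P(theta) = c + (1 − c) · 1 / (1 + exp(−a(theta − b)))
Remove guessing floor: (0.89 − 0.26)/(1 − 0.26) = 0.8514
logit = ln(0.8514/0.1486) = 1.7452
theta = b + logit/(a) = 1.37 + 1.7452/0.6000 = 4.2787

4.28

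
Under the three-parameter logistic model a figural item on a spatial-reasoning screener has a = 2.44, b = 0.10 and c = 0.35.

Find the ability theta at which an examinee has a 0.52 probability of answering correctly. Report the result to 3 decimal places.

P(theta) = c + (1 − c) · 1 / (1 + exp(−a(theta − b)))
Remove guessing floor: (0.52 − 0.35)/(1 − 0.35) = 0.2615
logit = ln(0.2615/0.7385) = -1.0380
theta = b + logit/(a) = 0.10 + (-1.0380)/2.4400 = -0.3254

-0.325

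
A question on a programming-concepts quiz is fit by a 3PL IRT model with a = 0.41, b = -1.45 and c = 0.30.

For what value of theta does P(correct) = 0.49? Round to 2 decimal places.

P(theta) = c + (1 − c) · 1 / (1 + exp(−a(theta − b)))
Remove guessing floor: (0.49 − 0.30)/(1 − 0.30) = 0.2714
logit = ln(0.2714/0.7286) = -0.9874
theta = b + logit/(a) = -1.45 + (-0.9874)/0.4100 = -3.8583

-3.86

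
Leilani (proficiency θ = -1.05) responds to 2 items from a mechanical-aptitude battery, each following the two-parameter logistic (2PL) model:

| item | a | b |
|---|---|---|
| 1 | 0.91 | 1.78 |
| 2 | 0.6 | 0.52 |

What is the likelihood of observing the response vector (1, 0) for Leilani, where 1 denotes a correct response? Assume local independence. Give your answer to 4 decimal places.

0.0509

P(θ) = 1 / (1 + exp(−a(θ − b)))
P_1 = 1/(1+e^{2.5753}) = 0.0707
P_2 = 1/(1+e^{0.9420}) = 0.2805
L = P_1 × (1−P_2) = 0.0707 × 0.7195 = 0.05090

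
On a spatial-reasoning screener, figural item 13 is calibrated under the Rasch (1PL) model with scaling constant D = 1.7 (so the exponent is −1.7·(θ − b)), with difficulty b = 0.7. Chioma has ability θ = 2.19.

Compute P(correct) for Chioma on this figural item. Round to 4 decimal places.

0.9264

P(θ) = 1 / (1 + exp(−D·(θ − b)))
Exponent: 1.7 × (2.19 − 0.7) = 2.5330
1/(1 + e^{-2.5330}) = 0.9264
P = 0.9264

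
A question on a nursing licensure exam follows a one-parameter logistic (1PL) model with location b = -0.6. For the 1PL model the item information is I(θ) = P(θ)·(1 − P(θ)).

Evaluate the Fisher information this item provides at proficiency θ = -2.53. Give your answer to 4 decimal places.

0.1107

P = 1/(1+e^{1.9300}) = 0.1268
P(1−P) = 0.1268 × 0.8732 = 0.1107
I = P(1−P) = 0.11068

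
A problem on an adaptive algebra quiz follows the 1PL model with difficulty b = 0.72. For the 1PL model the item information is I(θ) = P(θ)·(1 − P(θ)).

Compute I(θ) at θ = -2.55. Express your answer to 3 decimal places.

0.035

P = 1/(1+e^{3.2700}) = 0.0366
P(1−P) = 0.0366 × 0.9634 = 0.0353
I = P(1−P) = 0.03527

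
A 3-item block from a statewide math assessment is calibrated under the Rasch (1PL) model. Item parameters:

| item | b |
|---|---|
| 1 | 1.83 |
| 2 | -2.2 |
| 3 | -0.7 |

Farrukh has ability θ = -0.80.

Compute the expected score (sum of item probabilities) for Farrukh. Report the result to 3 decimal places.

P(θ) = 1 / (1 + exp(−(θ − b)))
P_1 = 1/(1+e^{2.6300}) = 0.0672
P_2 = 1/(1+e^{-1.4000}) = 0.8022
P_3 = 1/(1+e^{0.1000}) = 0.4750
E[score] = 0.0672 + 0.8022 + 0.4750 = 1.3444

1.344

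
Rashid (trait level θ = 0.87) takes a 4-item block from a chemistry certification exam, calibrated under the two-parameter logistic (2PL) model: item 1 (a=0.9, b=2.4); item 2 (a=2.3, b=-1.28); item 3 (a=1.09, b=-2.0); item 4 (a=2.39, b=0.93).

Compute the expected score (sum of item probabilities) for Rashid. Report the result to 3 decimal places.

P(θ) = 1 / (1 + exp(−a(θ − b)))
P_1 = 1/(1+e^{1.3770}) = 0.2015
P_2 = 1/(1+e^{-4.9450}) = 0.9929
P_3 = 1/(1+e^{-3.1283}) = 0.9580
P_4 = 1/(1+e^{0.1434}) = 0.4642
E[score] = 0.2015 + 0.9929 + 0.9580 + 0.4642 = 2.6167

2.617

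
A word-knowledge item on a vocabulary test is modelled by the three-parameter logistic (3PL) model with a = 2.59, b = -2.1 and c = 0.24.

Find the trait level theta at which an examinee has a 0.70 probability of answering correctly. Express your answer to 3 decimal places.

P(theta) = c + (1 − c) · 1 / (1 + exp(−a(theta − b)))
Remove guessing floor: (0.70 − 0.24)/(1 − 0.24) = 0.6053
logit = ln(0.6053/0.3947) = 0.4274
theta = b + logit/(a) = -2.1 + 0.4274/2.5900 = -1.9350

-1.935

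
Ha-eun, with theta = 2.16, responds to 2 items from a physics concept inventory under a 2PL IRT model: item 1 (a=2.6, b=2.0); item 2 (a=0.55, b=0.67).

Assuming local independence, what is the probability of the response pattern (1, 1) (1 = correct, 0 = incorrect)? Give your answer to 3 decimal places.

0.418

P(theta) = 1 / (1 + exp(−a(theta − b)))
P_1 = 1/(1+e^{-0.4160}) = 0.6025
P_2 = 1/(1+e^{-0.8195}) = 0.6941
L = P_1 × P_2 = 0.6025 × 0.6941 = 0.41823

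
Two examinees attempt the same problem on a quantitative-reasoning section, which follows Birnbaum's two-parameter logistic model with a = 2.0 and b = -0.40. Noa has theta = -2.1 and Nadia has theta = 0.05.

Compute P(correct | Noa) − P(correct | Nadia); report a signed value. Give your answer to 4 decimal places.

P(theta) = 1 / (1 + exp(−a(theta − b)))
P(Noa) = 0.0323  [exponent -3.4000]
P(Nadia) = 0.7109  [exponent 0.9000]
Difference = 0.0323 − 0.7109 = -0.6787

-0.6787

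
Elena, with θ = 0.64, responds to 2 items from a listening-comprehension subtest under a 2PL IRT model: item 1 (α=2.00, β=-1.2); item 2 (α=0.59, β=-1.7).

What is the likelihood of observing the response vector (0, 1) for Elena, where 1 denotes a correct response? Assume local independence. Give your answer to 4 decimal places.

P(θ) = 1 / (1 + exp(−α(θ − β)))
P_1 = 1/(1+e^{-3.6800}) = 0.9754
P_2 = 1/(1+e^{-1.3806}) = 0.7991
L = (1−P_1) × P_2 = 0.0246 × 0.7991 = 0.01966

0.0197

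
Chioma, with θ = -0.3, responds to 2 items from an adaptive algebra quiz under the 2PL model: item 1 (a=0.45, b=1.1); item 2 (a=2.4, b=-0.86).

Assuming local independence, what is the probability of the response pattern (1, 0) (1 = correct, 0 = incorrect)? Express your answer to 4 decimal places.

P(θ) = 1 / (1 + exp(−a(θ − b)))
P_1 = 1/(1+e^{0.6300}) = 0.3475
P_2 = 1/(1+e^{-1.3440}) = 0.7931
L = P_1 × (1−P_2) = 0.3475 × 0.2069 = 0.07188

0.0719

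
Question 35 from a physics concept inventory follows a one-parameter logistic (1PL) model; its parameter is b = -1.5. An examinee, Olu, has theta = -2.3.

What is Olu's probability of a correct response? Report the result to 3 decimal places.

0.310

P(theta) = 1 / (1 + exp(−(theta − b)))
Exponent: (-2.3 − (-1.5)) = -0.8000
1/(1 + e^{0.8000}) = 0.3100
P = 0.3100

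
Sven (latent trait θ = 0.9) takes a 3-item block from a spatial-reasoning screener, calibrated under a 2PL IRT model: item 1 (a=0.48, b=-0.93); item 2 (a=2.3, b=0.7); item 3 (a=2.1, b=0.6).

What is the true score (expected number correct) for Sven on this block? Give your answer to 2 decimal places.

P(θ) = 1 / (1 + exp(−a(θ − b)))
P_1 = 1/(1+e^{-0.8784}) = 0.7065
P_2 = 1/(1+e^{-0.4600}) = 0.6130
P_3 = 1/(1+e^{-0.6300}) = 0.6525
E[score] = 0.7065 + 0.6130 + 0.6525 = 1.9720

1.97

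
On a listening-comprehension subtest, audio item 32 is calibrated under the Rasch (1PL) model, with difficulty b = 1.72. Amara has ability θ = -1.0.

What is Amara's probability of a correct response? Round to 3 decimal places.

0.062

P(θ) = 1 / (1 + exp(−(θ − b)))
Exponent: (-1.0 − 1.72) = -2.7200
1/(1 + e^{2.7200}) = 0.0618
P = 0.0618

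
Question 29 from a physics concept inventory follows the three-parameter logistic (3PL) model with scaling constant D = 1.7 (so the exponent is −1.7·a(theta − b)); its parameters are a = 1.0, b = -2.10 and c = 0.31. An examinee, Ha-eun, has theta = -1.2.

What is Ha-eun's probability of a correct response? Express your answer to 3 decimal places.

0.877

P(theta) = c + (1 − c) · 1 / (1 + exp(−D·a(theta − b)))
Exponent: 1.7 × 1.0 × (-1.2 − (-2.10)) = 1.5300
1/(1 + e^{-1.5300}) = 0.8220
P = 0.31 + 0.69 × 0.8220 = 0.8772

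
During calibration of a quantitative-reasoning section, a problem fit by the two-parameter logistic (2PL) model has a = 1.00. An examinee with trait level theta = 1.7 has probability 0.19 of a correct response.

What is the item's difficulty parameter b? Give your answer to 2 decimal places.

3.15

P(theta) = 1 / (1 + exp(−a(theta − b)))
logit(0.19) = ln(0.19/0.81) = -1.4500
b = theta − logit/(a) = 1.7 − (-1.4500)/1.0000 = 3.1500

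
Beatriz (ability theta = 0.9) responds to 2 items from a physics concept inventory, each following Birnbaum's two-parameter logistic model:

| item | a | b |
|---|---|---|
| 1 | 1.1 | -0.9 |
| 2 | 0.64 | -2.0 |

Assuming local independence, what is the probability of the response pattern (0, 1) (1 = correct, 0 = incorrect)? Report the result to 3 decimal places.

0.105

P(theta) = 1 / (1 + exp(−a(theta − b)))
P_1 = 1/(1+e^{-1.9800}) = 0.8787
P_2 = 1/(1+e^{-1.8560}) = 0.8648
L = (1−P_1) × P_2 = 0.1213 × 0.8648 = 0.10492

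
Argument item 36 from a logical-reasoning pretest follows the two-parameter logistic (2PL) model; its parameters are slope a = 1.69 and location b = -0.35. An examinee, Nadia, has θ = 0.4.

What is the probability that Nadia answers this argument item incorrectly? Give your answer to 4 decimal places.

P(θ) = 1 / (1 + exp(−a(θ − b)))
Exponent: 1.69 × (0.4 − (-0.35)) = 1.2675
1/(1 + e^{-1.2675}) = 0.7803
P(incorrect) = 1 − 0.7803 = 0.2197

0.2197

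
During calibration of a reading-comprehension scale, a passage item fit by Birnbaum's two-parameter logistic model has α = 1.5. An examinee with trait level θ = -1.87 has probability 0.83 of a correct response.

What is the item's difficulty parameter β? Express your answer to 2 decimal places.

-2.93

P(θ) = 1 / (1 + exp(−α(θ − β)))
logit(0.83) = ln(0.83/0.17) = 1.5856
β = θ − logit/(α) = -1.87 − 1.5856/1.5000 = -2.9271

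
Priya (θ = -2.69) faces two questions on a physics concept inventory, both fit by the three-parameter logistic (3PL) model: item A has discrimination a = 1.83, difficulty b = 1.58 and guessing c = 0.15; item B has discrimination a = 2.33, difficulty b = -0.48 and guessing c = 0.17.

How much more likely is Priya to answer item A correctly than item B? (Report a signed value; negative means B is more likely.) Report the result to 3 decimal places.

P(θ) = c + (1 − c) · 1 / (1 + exp(−a(θ − b)))
P_A = 0.1503
P_B = 0.1748
P_A − P_B = -0.0244

-0.024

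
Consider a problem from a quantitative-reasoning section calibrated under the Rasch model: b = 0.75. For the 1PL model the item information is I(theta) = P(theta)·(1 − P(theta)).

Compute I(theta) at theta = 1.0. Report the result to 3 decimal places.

P = 1/(1+e^{-0.2500}) = 0.5622
P(1−P) = 0.5622 × 0.4378 = 0.2461
I = P(1−P) = 0.24613

0.246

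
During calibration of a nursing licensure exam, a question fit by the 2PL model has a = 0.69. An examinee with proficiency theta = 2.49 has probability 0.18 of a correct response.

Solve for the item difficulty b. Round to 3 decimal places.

P(theta) = 1 / (1 + exp(−a(theta − b)))
logit(0.18) = ln(0.18/0.82) = -1.5163
b = theta − logit/(a) = 2.49 − (-1.5163)/0.6900 = 4.6876

4.688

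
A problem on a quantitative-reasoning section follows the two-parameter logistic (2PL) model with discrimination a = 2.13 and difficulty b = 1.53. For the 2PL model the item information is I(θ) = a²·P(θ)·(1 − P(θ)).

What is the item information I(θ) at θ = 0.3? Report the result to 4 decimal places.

P = 1/(1+e^{2.6199}) = 0.0679
P(1−P) = 0.0679 × 0.9321 = 0.0633
I = a² × P(1−P) = 2.13² × 0.0633 = 0.28702

0.2870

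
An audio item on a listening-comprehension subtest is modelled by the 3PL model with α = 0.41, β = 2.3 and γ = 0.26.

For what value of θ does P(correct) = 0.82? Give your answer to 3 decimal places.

5.068

P(θ) = γ + (1 − γ) · 1 / (1 + exp(−α(θ − β)))
Remove guessing floor: (0.82 − 0.26)/(1 − 0.26) = 0.7568
logit = ln(0.7568/0.2432) = 1.1350
θ = β + logit/(α) = 2.3 + 1.1350/0.4100 = 5.0682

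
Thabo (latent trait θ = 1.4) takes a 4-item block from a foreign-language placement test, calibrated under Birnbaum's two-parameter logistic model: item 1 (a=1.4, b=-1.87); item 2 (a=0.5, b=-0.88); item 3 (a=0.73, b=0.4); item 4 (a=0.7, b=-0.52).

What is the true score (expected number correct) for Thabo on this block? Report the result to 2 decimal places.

P(θ) = 1 / (1 + exp(−a(θ − b)))
P_1 = 1/(1+e^{-4.5780}) = 0.9898
P_2 = 1/(1+e^{-1.1400}) = 0.7577
P_3 = 1/(1+e^{-0.7300}) = 0.6748
P_4 = 1/(1+e^{-1.3440}) = 0.7931
E[score] = 0.9898 + 0.7577 + 0.6748 + 0.7931 = 3.2155

3.22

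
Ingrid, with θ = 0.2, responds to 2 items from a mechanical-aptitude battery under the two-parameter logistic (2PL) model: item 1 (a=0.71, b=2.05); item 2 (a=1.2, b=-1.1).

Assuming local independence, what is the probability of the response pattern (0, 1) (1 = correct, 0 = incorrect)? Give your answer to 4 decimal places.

0.6512

P(θ) = 1 / (1 + exp(−a(θ − b)))
P_1 = 1/(1+e^{1.3135}) = 0.2119
P_2 = 1/(1+e^{-1.5600}) = 0.8264
L = (1−P_1) × P_2 = 0.7881 × 0.8264 = 0.65125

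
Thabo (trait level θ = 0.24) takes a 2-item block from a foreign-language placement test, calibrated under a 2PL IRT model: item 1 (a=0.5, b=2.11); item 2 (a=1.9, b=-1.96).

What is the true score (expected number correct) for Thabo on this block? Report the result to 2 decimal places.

1.27

P(θ) = 1 / (1 + exp(−a(θ − b)))
P_1 = 1/(1+e^{0.9350}) = 0.2819
P_2 = 1/(1+e^{-4.1800}) = 0.9849
E[score] = 0.2819 + 0.9849 = 1.2668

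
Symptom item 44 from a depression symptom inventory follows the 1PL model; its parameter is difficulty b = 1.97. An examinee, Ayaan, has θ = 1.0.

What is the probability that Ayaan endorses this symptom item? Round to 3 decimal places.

P(θ) = 1 / (1 + exp(−(θ − b)))
Exponent: (1.0 − 1.97) = -0.9700
1/(1 + e^{0.9700}) = 0.2749
P = 0.2749

0.275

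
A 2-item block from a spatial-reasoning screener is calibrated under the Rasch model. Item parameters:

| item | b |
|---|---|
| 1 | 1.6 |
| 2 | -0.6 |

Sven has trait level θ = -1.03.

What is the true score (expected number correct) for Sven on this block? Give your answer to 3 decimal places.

P(θ) = 1 / (1 + exp(−(θ − b)))
P_1 = 1/(1+e^{2.6300}) = 0.0672
P_2 = 1/(1+e^{0.4300}) = 0.3941
E[score] = 0.0672 + 0.3941 = 0.4614

0.461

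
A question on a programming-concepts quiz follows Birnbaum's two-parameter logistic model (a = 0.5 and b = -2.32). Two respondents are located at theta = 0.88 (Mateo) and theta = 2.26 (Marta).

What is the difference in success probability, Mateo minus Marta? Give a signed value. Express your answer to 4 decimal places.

P(theta) = 1 / (1 + exp(−a(theta − b)))
P(Mateo) = 0.8320  [exponent 1.6000]
P(Marta) = 0.9080  [exponent 2.2900]
Difference = 0.8320 − 0.9080 = -0.0760

-0.0760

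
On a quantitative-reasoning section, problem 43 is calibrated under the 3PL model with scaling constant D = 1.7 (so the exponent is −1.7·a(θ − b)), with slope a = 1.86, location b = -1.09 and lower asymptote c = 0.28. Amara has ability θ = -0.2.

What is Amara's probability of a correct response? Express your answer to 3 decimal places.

0.959

P(θ) = c + (1 − c) · 1 / (1 + exp(−D·a(θ − b)))
Exponent: 1.7 × 1.86 × (-0.2 − (-1.09)) = 2.8142
1/(1 + e^{-2.8142}) = 0.9434
P = 0.28 + 0.72 × 0.9434 = 0.9593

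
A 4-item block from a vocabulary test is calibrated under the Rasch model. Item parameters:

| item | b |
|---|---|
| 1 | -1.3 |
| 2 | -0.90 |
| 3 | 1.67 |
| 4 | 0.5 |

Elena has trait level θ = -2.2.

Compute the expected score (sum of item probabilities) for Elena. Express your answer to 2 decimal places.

P(θ) = 1 / (1 + exp(−(θ − b)))
P_1 = 1/(1+e^{0.9000}) = 0.2891
P_2 = 1/(1+e^{1.3000}) = 0.2142
P_3 = 1/(1+e^{3.8700}) = 0.0204
P_4 = 1/(1+e^{2.7000}) = 0.0630
E[score] = 0.2891 + 0.2142 + 0.0204 + 0.0630 = 0.5866

0.59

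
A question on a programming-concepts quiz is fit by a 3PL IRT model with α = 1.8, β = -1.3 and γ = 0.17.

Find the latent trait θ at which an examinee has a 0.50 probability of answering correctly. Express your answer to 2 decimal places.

-1.53

P(θ) = γ + (1 − γ) · 1 / (1 + exp(−α(θ − β)))
Remove guessing floor: (0.50 − 0.17)/(1 − 0.17) = 0.3976
logit = ln(0.3976/0.6024) = -0.4155
θ = β + logit/(α) = -1.3 + (-0.4155)/1.8000 = -1.5308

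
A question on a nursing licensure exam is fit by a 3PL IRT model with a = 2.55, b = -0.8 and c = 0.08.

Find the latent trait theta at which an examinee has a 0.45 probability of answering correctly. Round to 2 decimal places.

P(theta) = c + (1 − c) · 1 / (1 + exp(−a(theta − b)))
Remove guessing floor: (0.45 − 0.08)/(1 − 0.08) = 0.4022
logit = ln(0.4022/0.5978) = -0.3964
theta = b + logit/(a) = -0.8 + (-0.3964)/2.5500 = -0.9555

-0.96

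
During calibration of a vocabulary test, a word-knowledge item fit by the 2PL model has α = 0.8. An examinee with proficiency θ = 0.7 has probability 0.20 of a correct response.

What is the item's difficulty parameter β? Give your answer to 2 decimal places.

P(θ) = 1 / (1 + exp(−α(θ − β)))
logit(0.20) = ln(0.20/0.80) = -1.3863
β = θ − logit/(α) = 0.7 − (-1.3863)/0.8000 = 2.4329

2.43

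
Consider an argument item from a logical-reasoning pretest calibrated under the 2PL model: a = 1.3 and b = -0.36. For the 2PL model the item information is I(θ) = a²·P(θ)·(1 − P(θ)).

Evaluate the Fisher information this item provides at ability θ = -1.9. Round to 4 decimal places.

P = 1/(1+e^{2.0020}) = 0.1190
P(1−P) = 0.1190 × 0.8810 = 0.1048
I = a² × P(1−P) = 1.3² × 0.1048 = 0.17717

0.1772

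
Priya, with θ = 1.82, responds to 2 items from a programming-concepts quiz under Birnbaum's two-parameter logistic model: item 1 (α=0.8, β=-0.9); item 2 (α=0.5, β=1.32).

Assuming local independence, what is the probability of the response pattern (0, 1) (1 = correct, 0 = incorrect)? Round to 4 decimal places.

P(θ) = 1 / (1 + exp(−α(θ − β)))
P_1 = 1/(1+e^{-2.1760}) = 0.8981
P_2 = 1/(1+e^{-0.2500}) = 0.5622
L = (1−P_1) × P_2 = 0.1019 × 0.5622 = 0.05730

0.0573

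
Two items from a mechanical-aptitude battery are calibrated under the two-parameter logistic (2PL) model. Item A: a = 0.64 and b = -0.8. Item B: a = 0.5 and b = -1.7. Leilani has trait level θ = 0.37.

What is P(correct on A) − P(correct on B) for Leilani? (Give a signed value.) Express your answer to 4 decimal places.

P(θ) = 1 / (1 + exp(−a(θ − b)))
P_A = 0.6789
P_B = 0.7379
P_A − P_B = -0.0590

-0.0590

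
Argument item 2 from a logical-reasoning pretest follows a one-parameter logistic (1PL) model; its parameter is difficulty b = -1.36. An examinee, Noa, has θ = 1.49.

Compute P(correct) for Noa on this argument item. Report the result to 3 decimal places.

P(θ) = 1 / (1 + exp(−(θ − b)))
Exponent: (1.49 − (-1.36)) = 2.8500
1/(1 + e^{-2.8500}) = 0.9453
P = 0.9453

0.945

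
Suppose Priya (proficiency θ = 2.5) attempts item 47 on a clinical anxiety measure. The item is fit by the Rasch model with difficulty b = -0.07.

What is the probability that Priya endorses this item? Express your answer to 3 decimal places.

0.929

P(θ) = 1 / (1 + exp(−(θ − b)))
Exponent: (2.5 − (-0.07)) = 2.5700
1/(1 + e^{-2.5700}) = 0.9289
P = 0.9289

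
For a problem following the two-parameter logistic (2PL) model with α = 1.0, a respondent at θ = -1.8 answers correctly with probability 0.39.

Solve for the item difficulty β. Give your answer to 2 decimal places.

-1.35

P(θ) = 1 / (1 + exp(−α(θ − β)))
logit(0.39) = ln(0.39/0.61) = -0.4473
β = θ − logit/(α) = -1.8 − (-0.4473)/1.0000 = -1.3527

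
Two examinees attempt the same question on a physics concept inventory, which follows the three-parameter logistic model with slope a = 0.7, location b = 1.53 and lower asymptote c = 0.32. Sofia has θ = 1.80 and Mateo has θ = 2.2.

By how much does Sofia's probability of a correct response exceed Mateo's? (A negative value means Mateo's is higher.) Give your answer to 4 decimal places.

P(θ) = c + (1 − c) · 1 / (1 + exp(−a(θ − b)))
P(Sofia) = 0.6920  [exponent 0.1890]
P(Mateo) = 0.7383  [exponent 0.4690]
Difference = 0.6920 − 0.7383 = -0.0463

-0.0463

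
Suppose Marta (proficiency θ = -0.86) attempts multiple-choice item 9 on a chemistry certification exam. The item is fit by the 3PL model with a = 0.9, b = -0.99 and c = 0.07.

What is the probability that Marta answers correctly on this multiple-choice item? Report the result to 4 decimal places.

P(θ) = c + (1 − c) · 1 / (1 + exp(−a(θ − b)))
Exponent: 0.9 × (-0.86 − (-0.99)) = 0.1170
1/(1 + e^{-0.1170}) = 0.5292
P = 0.07 + 0.93 × 0.5292 = 0.5622

0.5622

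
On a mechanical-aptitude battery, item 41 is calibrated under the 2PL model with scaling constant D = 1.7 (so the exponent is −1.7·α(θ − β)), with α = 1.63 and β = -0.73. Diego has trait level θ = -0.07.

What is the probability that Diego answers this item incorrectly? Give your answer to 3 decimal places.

0.138

P(θ) = 1 / (1 + exp(−D·α(θ − β)))
Exponent: 1.7 × 1.63 × (-0.07 − (-0.73)) = 1.8289
1/(1 + e^{-1.8289}) = 0.8616
P = 0.8616
P(incorrect) = 1 − 0.8616 = 0.1384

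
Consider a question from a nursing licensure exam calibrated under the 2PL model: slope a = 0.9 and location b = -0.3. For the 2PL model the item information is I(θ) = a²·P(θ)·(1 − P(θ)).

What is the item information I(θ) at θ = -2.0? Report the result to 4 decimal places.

0.1185

P = 1/(1+e^{1.5300}) = 0.1780
P(1−P) = 0.1780 × 0.8220 = 0.1463
I = a² × P(1−P) = 0.9² × 0.1463 = 0.11851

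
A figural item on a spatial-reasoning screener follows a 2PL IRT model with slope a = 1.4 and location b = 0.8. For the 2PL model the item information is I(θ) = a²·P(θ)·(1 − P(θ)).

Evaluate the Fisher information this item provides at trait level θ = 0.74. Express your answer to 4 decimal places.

0.4891

P = 1/(1+e^{0.0840}) = 0.4790
P(1−P) = 0.4790 × 0.5210 = 0.2496
I = a² × P(1−P) = 1.4² × 0.2496 = 0.48914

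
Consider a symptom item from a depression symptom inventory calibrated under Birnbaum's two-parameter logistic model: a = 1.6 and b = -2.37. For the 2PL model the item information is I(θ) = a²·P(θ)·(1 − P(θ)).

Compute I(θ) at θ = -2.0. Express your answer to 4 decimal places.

P = 1/(1+e^{-0.5920}) = 0.6438
P(1−P) = 0.6438 × 0.3562 = 0.2293
I = a² × P(1−P) = 1.6² × 0.2293 = 0.58705

0.5870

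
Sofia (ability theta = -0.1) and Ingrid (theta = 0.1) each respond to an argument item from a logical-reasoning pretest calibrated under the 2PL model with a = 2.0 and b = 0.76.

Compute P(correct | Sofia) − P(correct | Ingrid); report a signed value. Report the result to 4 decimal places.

P(theta) = 1 / (1 + exp(−a(theta − b)))
P(Sofia) = 0.1519  [exponent -1.7200]
P(Ingrid) = 0.2108  [exponent -1.3200]
Difference = 0.1519 − 0.2108 = -0.0589

-0.0589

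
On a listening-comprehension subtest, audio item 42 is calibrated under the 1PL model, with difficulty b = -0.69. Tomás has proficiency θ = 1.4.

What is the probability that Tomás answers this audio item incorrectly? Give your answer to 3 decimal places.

0.110

P(θ) = 1 / (1 + exp(−(θ − b)))
Exponent: (1.4 − (-0.69)) = 2.0900
1/(1 + e^{-2.0900}) = 0.8899
P = 0.8899
P(incorrect) = 1 − 0.8899 = 0.1101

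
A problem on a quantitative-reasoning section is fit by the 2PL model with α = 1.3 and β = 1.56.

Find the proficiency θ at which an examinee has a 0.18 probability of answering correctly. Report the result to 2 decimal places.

0.39

P(θ) = 1 / (1 + exp(−α(θ − β)))
logit = ln(0.1800/0.8200) = -1.5163
θ = β + logit/(α) = 1.56 + (-1.5163)/1.3000 = 0.3936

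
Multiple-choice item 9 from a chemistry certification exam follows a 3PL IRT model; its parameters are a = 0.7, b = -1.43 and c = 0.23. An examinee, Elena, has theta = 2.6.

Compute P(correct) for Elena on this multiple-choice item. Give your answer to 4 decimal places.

P(theta) = c + (1 − c) · 1 / (1 + exp(−a(theta − b)))
Exponent: 0.7 × (2.6 − (-1.43)) = 2.8210
1/(1 + e^{-2.8210}) = 0.9438
P = 0.23 + 0.77 × 0.9438 = 0.9567

0.9567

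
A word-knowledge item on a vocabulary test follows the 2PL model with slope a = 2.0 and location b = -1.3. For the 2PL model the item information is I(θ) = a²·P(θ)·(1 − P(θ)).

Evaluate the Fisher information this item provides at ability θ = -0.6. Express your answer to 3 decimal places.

P = 1/(1+e^{-1.4000}) = 0.8022
P(1−P) = 0.8022 × 0.1978 = 0.1587
I = a² × P(1−P) = 2.0² × 0.1587 = 0.63474

0.635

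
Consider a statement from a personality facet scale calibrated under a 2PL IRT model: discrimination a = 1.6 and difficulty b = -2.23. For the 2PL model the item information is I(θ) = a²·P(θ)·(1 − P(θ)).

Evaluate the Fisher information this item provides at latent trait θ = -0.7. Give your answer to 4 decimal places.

P = 1/(1+e^{-2.4480}) = 0.9204
P(1−P) = 0.9204 × 0.0796 = 0.0733
I = a² × P(1−P) = 1.6² × 0.0733 = 0.18752

0.1875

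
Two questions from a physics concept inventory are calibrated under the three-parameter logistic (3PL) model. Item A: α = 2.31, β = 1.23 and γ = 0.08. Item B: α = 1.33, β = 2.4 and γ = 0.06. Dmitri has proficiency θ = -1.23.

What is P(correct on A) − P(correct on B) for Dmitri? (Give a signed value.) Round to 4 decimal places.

P(θ) = γ + (1 − γ) · 1 / (1 + exp(−α(θ − β)))
P_A = 0.0831
P_B = 0.0675
P_A − P_B = 0.0157

0.0157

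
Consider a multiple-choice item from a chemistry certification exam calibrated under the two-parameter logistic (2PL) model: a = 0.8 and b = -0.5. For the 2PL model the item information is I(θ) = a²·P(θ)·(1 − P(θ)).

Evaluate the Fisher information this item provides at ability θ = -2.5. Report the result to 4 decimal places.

0.0894

P = 1/(1+e^{1.6000}) = 0.1680
P(1−P) = 0.1680 × 0.8320 = 0.1398
I = a² × P(1−P) = 0.8² × 0.1398 = 0.08945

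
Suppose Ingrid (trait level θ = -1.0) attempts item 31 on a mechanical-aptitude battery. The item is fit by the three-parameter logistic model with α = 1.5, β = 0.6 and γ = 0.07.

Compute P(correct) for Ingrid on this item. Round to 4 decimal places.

0.1474

P(θ) = γ + (1 − γ) · 1 / (1 + exp(−α(θ − β)))
Exponent: 1.5 × (-1.0 − 0.6) = -2.4000
1/(1 + e^{2.4000}) = 0.0832
P = 0.07 + 0.93 × 0.0832 = 0.1474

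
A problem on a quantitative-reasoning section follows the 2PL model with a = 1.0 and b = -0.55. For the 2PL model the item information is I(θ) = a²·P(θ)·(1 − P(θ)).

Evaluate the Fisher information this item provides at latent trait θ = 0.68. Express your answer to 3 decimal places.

0.175

P = 1/(1+e^{-1.2300}) = 0.7738
P(1−P) = 0.7738 × 0.2262 = 0.1750
I = a² × P(1−P) = 1.0² × 0.1750 = 0.17502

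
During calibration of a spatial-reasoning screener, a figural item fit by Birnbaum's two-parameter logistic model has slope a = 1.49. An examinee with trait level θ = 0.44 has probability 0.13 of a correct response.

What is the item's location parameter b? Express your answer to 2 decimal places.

P(θ) = 1 / (1 + exp(−a(θ − b)))
logit(0.13) = ln(0.13/0.87) = -1.9010
b = θ − logit/(a) = 0.44 − (-1.9010)/1.4900 = 1.7158

1.72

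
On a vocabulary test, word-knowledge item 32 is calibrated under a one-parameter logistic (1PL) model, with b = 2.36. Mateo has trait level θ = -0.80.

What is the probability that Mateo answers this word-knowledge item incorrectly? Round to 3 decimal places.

P(θ) = 1 / (1 + exp(−(θ − b)))
Exponent: (-0.80 − 2.36) = -3.1600
1/(1 + e^{3.1600}) = 0.0407
P = 0.0407
P(incorrect) = 1 − 0.0407 = 0.9593

0.959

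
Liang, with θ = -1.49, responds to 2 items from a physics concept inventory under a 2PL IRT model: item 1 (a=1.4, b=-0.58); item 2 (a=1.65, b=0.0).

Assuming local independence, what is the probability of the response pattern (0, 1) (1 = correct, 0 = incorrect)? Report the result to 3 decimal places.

P(θ) = 1 / (1 + exp(−a(θ − b)))
P_1 = 1/(1+e^{1.2740}) = 0.2186
P_2 = 1/(1+e^{2.4585}) = 0.0788
L = (1−P_1) × P_2 = 0.7814 × 0.0788 = 0.06159

0.062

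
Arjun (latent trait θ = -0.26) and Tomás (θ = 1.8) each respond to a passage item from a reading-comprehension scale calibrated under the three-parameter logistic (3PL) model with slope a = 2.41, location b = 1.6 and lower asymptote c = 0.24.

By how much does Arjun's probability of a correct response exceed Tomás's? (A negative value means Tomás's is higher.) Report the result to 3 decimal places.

P(θ) = c + (1 − c) · 1 / (1 + exp(−a(θ − b)))
P(Arjun) = 0.2485  [exponent -4.4826]
P(Tomás) = 0.7098  [exponent 0.4820]
Difference = 0.2485 − 0.7098 = -0.4614

-0.461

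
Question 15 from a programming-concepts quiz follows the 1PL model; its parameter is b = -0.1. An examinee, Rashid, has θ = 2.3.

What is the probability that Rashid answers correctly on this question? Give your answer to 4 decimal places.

P(θ) = 1 / (1 + exp(−(θ − b)))
Exponent: (2.3 − (-0.1)) = 2.4000
1/(1 + e^{-2.4000}) = 0.9168
P = 0.9168

0.9168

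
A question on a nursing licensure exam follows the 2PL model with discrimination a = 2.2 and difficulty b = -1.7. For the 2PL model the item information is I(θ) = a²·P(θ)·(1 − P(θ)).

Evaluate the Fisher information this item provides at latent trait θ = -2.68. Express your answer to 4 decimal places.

P = 1/(1+e^{2.1560}) = 0.1038
P(1−P) = 0.1038 × 0.8962 = 0.0930
I = a² × P(1−P) = 2.2² × 0.0930 = 0.45014

0.4501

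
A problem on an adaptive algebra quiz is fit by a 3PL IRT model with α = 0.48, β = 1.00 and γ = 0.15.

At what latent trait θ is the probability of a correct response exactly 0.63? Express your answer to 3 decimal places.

P(θ) = γ + (1 − γ) · 1 / (1 + exp(−α(θ − β)))
Remove guessing floor: (0.63 − 0.15)/(1 − 0.15) = 0.5647
logit = ln(0.5647/0.4353) = 0.2603
θ = β + logit/(α) = 1.00 + 0.2603/0.4800 = 1.5423

1.542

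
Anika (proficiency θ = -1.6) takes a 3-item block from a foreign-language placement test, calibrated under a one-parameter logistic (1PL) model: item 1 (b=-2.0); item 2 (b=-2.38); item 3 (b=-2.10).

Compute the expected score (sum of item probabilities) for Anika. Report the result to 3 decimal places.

1.907

P(θ) = 1 / (1 + exp(−(θ − b)))
P_1 = 1/(1+e^{-0.4000}) = 0.5987
P_2 = 1/(1+e^{-0.7800}) = 0.6857
P_3 = 1/(1+e^{-0.5000}) = 0.6225
E[score] = 0.5987 + 0.6857 + 0.6225 = 1.9068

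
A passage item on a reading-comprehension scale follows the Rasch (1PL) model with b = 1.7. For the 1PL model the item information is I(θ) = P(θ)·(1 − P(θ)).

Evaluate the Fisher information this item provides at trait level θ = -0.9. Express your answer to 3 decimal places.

P = 1/(1+e^{2.6000}) = 0.0691
P(1−P) = 0.0691 × 0.9309 = 0.0644
I = P(1−P) = 0.06436

0.064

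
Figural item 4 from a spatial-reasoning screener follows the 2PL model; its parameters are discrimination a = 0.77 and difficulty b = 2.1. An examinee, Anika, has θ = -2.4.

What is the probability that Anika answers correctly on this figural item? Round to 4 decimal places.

P(θ) = 1 / (1 + exp(−a(θ − b)))
Exponent: 0.77 × (-2.4 − 2.1) = -3.4650
1/(1 + e^{3.4650}) = 0.0303

0.0303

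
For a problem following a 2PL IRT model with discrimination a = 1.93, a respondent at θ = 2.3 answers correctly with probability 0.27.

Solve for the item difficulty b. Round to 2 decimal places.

2.82

P(θ) = 1 / (1 + exp(−a(θ − b)))
logit(0.27) = ln(0.27/0.73) = -0.9946
b = θ − logit/(a) = 2.3 − (-0.9946)/1.9300 = 2.8153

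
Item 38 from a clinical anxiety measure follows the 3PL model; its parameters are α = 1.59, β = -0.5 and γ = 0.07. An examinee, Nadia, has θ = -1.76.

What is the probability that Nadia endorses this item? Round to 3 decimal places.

0.181

P(θ) = γ + (1 − γ) · 1 / (1 + exp(−α(θ − β)))
Exponent: 1.59 × (-1.76 − (-0.5)) = -2.0034
1/(1 + e^{2.0034}) = 0.1188
P = 0.07 + 0.93 × 0.1188 = 0.1805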